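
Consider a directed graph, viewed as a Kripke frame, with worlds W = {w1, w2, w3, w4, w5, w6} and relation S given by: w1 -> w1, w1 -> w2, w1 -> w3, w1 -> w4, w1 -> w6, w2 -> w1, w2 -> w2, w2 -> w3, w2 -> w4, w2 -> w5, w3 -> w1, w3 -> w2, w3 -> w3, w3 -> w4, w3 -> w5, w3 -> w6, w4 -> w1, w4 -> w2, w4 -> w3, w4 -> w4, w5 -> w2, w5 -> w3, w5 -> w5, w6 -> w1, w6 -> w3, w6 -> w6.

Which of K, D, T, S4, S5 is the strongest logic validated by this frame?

T

Serial (axiom D): yes — every world has a successor (e.g. w1 S w1).
Reflexive (axiom T): yes — every world is S-related to itself.
Transitive (axiom 4): no — w1 S w2 and w2 S w5, but not w1 S w5.
Euclidean (axiom 5): no — w1 S w2 and w1 S w6, but not w2 S w6.
So F validates K, D, T; S4 would additionally require S to be transitive. The strongest is T.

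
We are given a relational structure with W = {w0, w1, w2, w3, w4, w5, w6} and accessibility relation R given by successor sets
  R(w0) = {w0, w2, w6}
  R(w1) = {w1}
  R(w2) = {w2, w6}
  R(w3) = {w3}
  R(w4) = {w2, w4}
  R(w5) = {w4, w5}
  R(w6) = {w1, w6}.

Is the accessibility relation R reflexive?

Yes

Reflexive: yes — every world is R-related to itself.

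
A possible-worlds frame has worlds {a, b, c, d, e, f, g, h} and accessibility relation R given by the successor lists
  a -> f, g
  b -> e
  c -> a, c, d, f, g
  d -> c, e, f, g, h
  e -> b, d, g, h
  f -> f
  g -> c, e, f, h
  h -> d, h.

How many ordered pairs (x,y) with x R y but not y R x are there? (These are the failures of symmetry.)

9

Enumerating: (a,f), (a,g), (c,a), (c,f), (d,f), (d,g), (e,h), (g,f), (g,h).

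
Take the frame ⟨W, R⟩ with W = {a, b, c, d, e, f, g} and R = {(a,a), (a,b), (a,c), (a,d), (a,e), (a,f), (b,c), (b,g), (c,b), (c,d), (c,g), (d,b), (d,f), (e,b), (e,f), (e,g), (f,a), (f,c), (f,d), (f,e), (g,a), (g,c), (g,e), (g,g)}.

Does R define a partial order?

No

Reflexive: no — b is not related to itself.
Transitive: no — a R b and b R g, but not a R g.
Antisymmetric: no — a R f and f R a with a ≠ f.
So R is not a partial order.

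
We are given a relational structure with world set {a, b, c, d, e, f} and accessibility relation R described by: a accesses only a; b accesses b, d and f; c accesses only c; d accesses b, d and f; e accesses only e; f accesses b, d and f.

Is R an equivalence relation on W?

Reflexive: yes — every world is R-related to itself.
Symmetric: yes — every pair in R has its reverse in R.
Transitive: yes — every two-step R-path is closed by a direct edge.
So R is an equivalence relation.

Yes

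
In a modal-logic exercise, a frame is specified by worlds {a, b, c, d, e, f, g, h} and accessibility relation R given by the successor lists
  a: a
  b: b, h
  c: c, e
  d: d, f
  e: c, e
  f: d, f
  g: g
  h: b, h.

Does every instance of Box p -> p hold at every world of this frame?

The schema T characterises exactly the reflexive frames.
Reflexive: yes — every world is R-related to itself.

Yes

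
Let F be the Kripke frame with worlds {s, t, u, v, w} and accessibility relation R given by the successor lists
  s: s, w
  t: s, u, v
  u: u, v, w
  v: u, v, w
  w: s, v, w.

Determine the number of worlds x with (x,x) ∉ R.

1

Enumerating: t.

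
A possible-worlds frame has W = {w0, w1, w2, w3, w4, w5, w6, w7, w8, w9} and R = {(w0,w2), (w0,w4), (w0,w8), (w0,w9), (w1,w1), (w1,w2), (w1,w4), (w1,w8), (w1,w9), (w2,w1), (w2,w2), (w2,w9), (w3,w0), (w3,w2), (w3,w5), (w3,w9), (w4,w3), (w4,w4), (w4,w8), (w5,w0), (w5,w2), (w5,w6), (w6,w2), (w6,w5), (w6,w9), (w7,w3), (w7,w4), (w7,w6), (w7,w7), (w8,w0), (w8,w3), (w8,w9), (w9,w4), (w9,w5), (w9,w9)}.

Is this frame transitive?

No

Transitive: no — w0 R w2 and w2 R w1, but not w0 R w1.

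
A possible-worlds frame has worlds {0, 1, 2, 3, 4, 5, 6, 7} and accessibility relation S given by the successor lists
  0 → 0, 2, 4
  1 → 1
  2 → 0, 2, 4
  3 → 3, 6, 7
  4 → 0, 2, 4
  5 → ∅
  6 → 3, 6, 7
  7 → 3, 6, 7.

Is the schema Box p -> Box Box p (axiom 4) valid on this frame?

By correspondence theory, 4 is valid on a frame iff S is transitive.
Transitive: yes — every two-step S-path is closed by a direct edge.

Yes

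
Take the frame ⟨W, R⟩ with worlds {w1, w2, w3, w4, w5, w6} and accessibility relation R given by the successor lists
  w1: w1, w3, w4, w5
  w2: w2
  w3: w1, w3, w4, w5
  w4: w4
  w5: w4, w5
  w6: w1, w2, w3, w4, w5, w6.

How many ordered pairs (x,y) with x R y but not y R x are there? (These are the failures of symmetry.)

10

Enumerating: (w1,w4), (w1,w5), (w3,w4), (w3,w5), (w5,w4), (w6,w1), (w6,w2), (w6,w3), (w6,w4), (w6,w5).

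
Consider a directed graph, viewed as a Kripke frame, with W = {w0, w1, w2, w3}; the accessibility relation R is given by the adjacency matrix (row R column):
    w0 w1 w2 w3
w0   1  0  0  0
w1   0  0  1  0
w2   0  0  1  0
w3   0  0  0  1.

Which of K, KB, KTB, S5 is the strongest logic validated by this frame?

Symmetric (axiom B): no — w1 R w2 but not w2 R w1.
Reflexive (axiom T): no — w1 is not related to itself.
Euclidean (axiom 5): yes — any two successors of a common world are R-related.
So F validates K; KB would additionally require R to be symmetric. The strongest is K.

K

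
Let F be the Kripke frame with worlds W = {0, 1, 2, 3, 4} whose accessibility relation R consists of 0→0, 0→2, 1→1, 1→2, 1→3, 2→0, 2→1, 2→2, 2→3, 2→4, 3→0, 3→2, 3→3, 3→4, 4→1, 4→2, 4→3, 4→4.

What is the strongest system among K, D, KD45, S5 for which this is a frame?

Serial (axiom D): yes — every world has a successor (e.g. 0 R 0).
Euclidean (axiom 5): no — 2 R 0 and 2 R 1, but not 0 R 1.
Transitive (axiom 4): no — 0 R 2 and 2 R 1, but not 0 R 1.
Reflexive (axiom T): yes — every world is R-related to itself.
So F validates K, D; KD45 would additionally require R to be Euclidean and transitive. The strongest is D.

D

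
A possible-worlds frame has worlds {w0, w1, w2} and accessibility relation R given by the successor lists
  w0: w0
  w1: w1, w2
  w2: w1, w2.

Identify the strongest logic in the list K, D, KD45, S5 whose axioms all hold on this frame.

Serial (axiom D): yes — every world has a successor (e.g. w0 R w0).
Euclidean (axiom 5): yes — any two successors of a common world are R-related.
Transitive (axiom 4): yes — every two-step R-path is closed by a direct edge.
Reflexive (axiom T): yes — every world is R-related to itself.
So F validates K, D, KD45, S5. The strongest is S5.

S5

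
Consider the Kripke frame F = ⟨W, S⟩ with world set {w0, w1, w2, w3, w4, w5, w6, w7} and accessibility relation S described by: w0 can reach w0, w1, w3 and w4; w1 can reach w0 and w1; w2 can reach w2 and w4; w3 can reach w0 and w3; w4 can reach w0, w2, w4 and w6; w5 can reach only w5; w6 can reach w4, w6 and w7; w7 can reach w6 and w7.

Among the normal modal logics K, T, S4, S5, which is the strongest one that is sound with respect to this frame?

Reflexive (axiom T): yes — every world is S-related to itself.
Transitive (axiom 4): no — w0 S w4 and w4 S w2, but not w0 S w2.
Euclidean (axiom 5): no — w0 S w1 and w0 S w3, but not w1 S w3.
So F validates K, T; S4 would additionally require S to be transitive. The strongest is T.

T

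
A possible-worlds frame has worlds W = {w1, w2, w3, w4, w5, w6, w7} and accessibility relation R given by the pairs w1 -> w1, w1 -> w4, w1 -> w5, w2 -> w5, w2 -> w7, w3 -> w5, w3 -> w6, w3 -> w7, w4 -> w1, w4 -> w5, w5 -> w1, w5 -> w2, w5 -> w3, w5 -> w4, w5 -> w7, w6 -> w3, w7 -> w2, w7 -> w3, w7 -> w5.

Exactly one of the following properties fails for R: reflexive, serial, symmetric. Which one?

Reflexive: no — w2 is not related to itself.
Serial: yes — every world has a successor (e.g. w1 R w1).
Symmetric: yes — every pair in R has its reverse in R.
Only reflexive fails.

reflexive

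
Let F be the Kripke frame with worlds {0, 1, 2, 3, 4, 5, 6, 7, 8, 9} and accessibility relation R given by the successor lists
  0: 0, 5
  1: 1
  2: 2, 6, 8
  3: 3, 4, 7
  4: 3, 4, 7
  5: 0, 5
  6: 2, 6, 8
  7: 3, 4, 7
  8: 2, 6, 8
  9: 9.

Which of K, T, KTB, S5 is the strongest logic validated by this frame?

Reflexive (axiom T): yes — every world is R-related to itself.
Symmetric (axiom B): yes — every pair in R has its reverse in R.
Euclidean (axiom 5): yes — any two successors of a common world are R-related.
So F validates K, T, KTB, S5. The strongest is S5.

S5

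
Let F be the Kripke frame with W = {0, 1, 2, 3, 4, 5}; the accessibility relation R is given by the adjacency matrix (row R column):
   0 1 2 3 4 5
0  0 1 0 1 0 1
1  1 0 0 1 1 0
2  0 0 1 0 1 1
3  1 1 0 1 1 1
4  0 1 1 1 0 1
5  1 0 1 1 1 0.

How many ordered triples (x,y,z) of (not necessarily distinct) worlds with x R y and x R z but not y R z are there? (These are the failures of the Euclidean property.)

Enumerating: (0,1,1), (0,1,5), (0,5,1), (0,5,5), (1,0,0), (1,0,4), (1,4,0), (1,4,4), (2,4,4), (2,5,5), (3,0,0), (3,0,4), … and 22 more.
Total: 34.

34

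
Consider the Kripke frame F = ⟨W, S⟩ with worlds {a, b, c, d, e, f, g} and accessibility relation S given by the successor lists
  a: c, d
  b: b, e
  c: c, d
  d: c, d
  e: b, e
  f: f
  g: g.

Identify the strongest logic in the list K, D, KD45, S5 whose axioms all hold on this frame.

KD45

Serial (axiom D): yes — every world has a successor (e.g. a S c).
Euclidean (axiom 5): yes — any two successors of a common world are S-related.
Transitive (axiom 4): yes — every two-step S-path is closed by a direct edge.
Reflexive (axiom T): no — a is not related to itself.
So F validates K, D, KD45; S5 would additionally require S to be reflexive. The strongest is KD45.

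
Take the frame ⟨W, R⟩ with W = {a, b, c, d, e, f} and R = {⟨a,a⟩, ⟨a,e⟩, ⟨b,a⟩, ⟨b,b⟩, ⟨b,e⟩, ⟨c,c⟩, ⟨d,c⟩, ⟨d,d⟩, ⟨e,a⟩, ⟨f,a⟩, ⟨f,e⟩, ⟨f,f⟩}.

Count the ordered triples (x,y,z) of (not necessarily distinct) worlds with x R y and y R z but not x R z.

1

Enumerating: (e,a,e).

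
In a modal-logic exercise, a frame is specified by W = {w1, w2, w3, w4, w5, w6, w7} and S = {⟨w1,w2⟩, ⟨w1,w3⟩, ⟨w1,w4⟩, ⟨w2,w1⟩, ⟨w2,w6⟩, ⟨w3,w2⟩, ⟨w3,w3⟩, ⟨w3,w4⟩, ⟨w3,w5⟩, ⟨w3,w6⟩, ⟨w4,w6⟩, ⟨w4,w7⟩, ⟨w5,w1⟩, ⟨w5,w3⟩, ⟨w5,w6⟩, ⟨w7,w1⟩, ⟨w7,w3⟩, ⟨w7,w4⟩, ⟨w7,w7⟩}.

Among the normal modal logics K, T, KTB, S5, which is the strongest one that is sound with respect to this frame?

K

Reflexive (axiom T): no — w1 is not related to itself.
Symmetric (axiom B): no — w1 S w3 but not w3 S w1.
Euclidean (axiom 5): no — w1 S w2 and w1 S w3, but not w2 S w3.
So F validates K; T would additionally require S to be reflexive. The strongest is K.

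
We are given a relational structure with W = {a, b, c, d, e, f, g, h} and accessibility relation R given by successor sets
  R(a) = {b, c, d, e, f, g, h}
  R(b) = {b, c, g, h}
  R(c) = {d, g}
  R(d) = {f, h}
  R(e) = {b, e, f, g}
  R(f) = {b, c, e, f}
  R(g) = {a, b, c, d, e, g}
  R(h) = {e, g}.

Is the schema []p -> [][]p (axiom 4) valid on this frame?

Axiom 4 corresponds to the accessibility relation being transitive.
Transitive: no — b R c and c R d, but not b R d.

No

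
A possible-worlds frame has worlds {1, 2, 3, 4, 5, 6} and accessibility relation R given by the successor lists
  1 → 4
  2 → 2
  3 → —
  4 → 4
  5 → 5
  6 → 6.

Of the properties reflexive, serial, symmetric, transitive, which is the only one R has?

Reflexive: no — 1 is not related to itself.
Serial: no — 3 has no R-successor.
Symmetric: no — 1 R 4 but not 4 R 1.
Transitive: yes — every two-step R-path is closed by a direct edge.
Only transitive holds.

transitive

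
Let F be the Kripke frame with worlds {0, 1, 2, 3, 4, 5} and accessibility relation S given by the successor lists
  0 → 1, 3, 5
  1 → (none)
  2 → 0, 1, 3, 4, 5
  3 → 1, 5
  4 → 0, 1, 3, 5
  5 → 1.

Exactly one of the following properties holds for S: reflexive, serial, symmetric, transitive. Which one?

Reflexive: no — 0 is not related to itself.
Serial: no — 1 has no S-successor.
Symmetric: no — 0 S 1 but not 1 S 0.
Transitive: yes — every two-step S-path is closed by a direct edge.
Only transitive holds.

transitive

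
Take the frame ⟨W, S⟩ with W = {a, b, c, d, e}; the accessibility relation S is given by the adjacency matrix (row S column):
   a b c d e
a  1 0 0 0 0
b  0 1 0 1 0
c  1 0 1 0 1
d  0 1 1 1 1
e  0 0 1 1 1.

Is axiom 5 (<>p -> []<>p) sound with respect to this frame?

No

The schema 5 characterises exactly the Euclidean frames.
Euclidean: no — c S a and c S e, but not a S e.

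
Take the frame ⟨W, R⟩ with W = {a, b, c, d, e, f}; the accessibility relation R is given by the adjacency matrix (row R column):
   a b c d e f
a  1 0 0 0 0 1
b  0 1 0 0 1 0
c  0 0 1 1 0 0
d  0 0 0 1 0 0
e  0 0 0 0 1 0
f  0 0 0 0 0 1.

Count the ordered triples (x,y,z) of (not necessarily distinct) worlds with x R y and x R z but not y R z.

3

Enumerating: (a,f,a), (b,e,b), (c,d,c).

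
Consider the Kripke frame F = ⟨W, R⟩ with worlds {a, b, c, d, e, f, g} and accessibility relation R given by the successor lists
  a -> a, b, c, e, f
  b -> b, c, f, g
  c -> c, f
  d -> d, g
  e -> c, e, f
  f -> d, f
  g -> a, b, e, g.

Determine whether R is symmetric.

Symmetric: no — a R b but not b R a.

No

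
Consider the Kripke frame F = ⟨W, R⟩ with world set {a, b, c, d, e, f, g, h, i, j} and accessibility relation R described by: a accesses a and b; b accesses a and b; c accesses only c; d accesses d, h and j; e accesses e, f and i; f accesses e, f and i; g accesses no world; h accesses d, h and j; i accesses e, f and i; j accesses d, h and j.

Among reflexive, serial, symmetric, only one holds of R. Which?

symmetric

Reflexive: no — g is not related to itself.
Serial: no — g has no R-successor.
Symmetric: yes — every pair in R has its reverse in R.
Only symmetric holds.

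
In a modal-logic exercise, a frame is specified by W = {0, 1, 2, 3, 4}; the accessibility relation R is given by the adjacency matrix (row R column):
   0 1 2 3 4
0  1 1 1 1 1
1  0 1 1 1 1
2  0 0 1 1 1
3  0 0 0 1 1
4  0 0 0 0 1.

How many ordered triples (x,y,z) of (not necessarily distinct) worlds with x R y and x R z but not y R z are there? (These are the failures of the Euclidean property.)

Enumerating: (0,1,0), (0,2,0), (0,2,1), (0,3,0), (0,3,1), (0,3,2), (0,4,0), (0,4,1), (0,4,2), (0,4,3), (1,2,1), (1,3,1), … and 8 more.
Total: 20.

20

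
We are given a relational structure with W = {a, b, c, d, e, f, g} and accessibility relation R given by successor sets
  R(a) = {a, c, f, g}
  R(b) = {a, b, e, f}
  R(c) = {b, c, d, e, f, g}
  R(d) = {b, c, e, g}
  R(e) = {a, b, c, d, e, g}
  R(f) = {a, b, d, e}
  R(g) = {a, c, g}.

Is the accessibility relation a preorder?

No

Reflexive: no — d is not related to itself.
Transitive: no — a R c and c R b, but not a R b.
So R is not a preorder.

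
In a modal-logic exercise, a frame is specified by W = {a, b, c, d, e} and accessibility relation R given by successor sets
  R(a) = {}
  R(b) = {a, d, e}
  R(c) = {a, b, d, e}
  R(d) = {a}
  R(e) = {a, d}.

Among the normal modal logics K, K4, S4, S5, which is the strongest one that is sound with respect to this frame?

K4

Transitive (axiom 4): yes — every two-step R-path is closed by a direct edge.
Reflexive (axiom T): no — a is not related to itself.
Euclidean (axiom 5): no — b R a and b R d, but not a R d.
So F validates K, K4; S4 would additionally require R to be reflexive. The strongest is K4.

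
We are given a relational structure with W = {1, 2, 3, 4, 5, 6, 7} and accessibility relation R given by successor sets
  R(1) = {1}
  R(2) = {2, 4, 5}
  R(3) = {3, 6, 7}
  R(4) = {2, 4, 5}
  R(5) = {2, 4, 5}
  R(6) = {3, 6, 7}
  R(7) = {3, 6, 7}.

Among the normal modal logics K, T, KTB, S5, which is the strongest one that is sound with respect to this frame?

S5

Reflexive (axiom T): yes — every world is R-related to itself.
Symmetric (axiom B): yes — every pair in R has its reverse in R.
Euclidean (axiom 5): yes — any two successors of a common world are R-related.
So F validates K, T, KTB, S5. The strongest is S5.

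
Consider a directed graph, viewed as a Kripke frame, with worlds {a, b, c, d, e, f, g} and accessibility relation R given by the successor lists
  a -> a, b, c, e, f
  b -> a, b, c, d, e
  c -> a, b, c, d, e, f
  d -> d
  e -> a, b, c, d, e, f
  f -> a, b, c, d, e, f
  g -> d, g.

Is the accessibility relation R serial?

Yes

Serial: yes — every world has a successor (e.g. a R a).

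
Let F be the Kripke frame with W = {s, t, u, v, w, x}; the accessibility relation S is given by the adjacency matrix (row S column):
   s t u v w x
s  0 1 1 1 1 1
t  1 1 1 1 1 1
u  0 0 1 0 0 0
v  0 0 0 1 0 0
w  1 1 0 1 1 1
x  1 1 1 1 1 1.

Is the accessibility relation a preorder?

No

Reflexive: no — s is not related to itself.
Transitive: no — w S s and s S u, but not w S u.
So S is not a preorder.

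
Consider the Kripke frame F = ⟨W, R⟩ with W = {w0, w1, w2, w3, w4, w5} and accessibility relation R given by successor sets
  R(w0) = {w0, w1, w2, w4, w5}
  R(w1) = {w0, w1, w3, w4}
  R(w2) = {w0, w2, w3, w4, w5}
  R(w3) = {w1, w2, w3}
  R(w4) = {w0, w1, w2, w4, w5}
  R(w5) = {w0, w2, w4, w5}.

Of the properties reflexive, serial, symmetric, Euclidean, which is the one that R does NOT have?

Reflexive: yes — every world is R-related to itself.
Serial: yes — every world has a successor (e.g. w0 R w0).
Symmetric: yes — every pair in R has its reverse in R.
Euclidean: no — w0 R w1 and w0 R w2, but not w1 R w2.
Only Euclidean fails.

Euclidean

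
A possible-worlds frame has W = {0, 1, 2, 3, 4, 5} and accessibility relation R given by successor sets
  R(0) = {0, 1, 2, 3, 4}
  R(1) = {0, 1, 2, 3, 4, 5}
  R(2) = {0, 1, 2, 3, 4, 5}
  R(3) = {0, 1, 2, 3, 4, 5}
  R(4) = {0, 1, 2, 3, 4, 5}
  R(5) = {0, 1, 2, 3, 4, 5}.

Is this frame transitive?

Transitive: no — 0 R 1 and 1 R 5, but not 0 R 5.

No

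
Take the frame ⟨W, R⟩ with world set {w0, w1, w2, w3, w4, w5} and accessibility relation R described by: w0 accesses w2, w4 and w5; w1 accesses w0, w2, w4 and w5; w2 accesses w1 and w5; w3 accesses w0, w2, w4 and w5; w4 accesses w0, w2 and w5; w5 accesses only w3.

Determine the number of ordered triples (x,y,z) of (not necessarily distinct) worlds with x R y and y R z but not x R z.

18

Enumerating: (w0,w2,w1), (w0,w4,w0), (w0,w5,w3), (w1,w2,w1), (w1,w5,w3), (w2,w1,w0), (w2,w1,w2), (w2,w1,w4), (w2,w5,w3), (w3,w2,w1), (w3,w5,w3), (w4,w0,w4), (w4,w2,w1), (w4,w5,w3), (w5,w3,w0), (w5,w3,w2), (w5,w3,w4), (w5,w3,w5).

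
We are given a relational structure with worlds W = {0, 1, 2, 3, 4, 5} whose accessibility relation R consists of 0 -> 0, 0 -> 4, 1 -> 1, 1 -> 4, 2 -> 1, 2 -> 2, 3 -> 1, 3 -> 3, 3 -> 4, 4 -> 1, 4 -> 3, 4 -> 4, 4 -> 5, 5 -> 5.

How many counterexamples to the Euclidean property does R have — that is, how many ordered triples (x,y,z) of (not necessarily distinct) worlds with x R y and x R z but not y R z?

9

Enumerating: (0,4,0), (2,1,2), (3,1,3), (4,1,3), (4,1,5), (4,3,5), (4,5,1), (4,5,3), (4,5,4).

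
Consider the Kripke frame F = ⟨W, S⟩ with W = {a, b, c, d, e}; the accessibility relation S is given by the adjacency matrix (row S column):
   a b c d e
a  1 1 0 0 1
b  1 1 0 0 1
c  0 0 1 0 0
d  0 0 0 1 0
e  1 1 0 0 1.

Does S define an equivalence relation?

Yes

Reflexive: yes — every world is S-related to itself.
Symmetric: yes — every pair in S has its reverse in S.
Transitive: yes — every two-step S-path is closed by a direct edge.
So S is an equivalence relation.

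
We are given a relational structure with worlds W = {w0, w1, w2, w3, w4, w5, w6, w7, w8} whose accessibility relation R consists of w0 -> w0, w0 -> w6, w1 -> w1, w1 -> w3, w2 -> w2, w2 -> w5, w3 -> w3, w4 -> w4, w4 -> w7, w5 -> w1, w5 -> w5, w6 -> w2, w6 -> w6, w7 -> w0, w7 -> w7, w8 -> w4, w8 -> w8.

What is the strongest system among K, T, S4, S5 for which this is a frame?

Reflexive (axiom T): yes — every world is R-related to itself.
Transitive (axiom 4): no — w0 R w6 and w6 R w2, but not w0 R w2.
Euclidean (axiom 5): no — w0 R w6 and w0 R w0, but not w6 R w0.
So F validates K, T; S4 would additionally require R to be transitive. The strongest is T.

T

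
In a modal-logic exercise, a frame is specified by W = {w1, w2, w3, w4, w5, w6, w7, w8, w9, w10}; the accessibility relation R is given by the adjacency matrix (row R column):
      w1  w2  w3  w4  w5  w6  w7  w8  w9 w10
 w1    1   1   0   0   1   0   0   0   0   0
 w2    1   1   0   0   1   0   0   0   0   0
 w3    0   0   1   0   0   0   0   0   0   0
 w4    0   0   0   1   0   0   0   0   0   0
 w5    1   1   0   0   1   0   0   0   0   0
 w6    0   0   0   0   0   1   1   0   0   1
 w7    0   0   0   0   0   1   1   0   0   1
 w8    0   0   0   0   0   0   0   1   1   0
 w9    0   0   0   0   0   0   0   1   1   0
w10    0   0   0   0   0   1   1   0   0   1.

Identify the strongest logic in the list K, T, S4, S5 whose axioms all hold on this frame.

S5

Reflexive (axiom T): yes — every world is R-related to itself.
Transitive (axiom 4): yes — every two-step R-path is closed by a direct edge.
Euclidean (axiom 5): yes — any two successors of a common world are R-related.
So F validates K, T, S4, S5. The strongest is S5.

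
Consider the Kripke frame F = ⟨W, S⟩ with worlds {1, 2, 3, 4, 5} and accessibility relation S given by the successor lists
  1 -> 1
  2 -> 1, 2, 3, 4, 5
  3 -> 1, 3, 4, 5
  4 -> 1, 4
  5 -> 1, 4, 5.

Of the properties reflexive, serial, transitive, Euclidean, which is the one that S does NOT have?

Reflexive: yes — every world is S-related to itself.
Serial: yes — every world has a successor (e.g. 1 S 1).
Transitive: yes — every two-step S-path is closed by a direct edge.
Euclidean: no — 2 S 1 and 2 S 3, but not 1 S 3.
Only Euclidean fails.

Euclidean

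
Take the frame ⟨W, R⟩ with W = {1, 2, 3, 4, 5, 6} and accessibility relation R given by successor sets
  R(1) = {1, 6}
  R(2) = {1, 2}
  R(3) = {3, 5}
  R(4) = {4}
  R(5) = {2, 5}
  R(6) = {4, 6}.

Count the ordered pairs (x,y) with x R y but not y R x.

5

Enumerating: (1,6), (2,1), (3,5), (5,2), (6,4).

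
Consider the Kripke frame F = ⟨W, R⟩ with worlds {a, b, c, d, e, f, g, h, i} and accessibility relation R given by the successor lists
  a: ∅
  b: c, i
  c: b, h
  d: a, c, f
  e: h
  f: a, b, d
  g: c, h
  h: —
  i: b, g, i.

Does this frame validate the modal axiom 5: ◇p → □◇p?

Axiom 5 corresponds to the accessibility relation being Euclidean.
Euclidean: no — b R c and b R i, but not c R i.

No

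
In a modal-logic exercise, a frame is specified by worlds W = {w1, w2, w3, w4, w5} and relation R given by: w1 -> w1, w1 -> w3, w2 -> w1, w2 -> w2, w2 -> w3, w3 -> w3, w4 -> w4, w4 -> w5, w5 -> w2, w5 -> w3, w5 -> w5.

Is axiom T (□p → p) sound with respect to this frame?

Yes

By correspondence theory, T is valid on a frame iff R is reflexive.
Reflexive: yes — every world is R-related to itself.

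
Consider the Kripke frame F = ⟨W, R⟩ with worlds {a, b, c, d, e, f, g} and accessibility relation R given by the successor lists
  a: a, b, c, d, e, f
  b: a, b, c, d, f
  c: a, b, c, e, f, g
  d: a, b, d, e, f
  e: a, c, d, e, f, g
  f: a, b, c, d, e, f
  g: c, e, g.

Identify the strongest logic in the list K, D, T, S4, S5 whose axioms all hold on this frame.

T

Serial (axiom D): yes — every world has a successor (e.g. a R a).
Reflexive (axiom T): yes — every world is R-related to itself.
Transitive (axiom 4): no — a R c and c R g, but not a R g.
Euclidean (axiom 5): no — a R b and a R e, but not b R e.
So F validates K, D, T; S4 would additionally require R to be transitive. The strongest is T.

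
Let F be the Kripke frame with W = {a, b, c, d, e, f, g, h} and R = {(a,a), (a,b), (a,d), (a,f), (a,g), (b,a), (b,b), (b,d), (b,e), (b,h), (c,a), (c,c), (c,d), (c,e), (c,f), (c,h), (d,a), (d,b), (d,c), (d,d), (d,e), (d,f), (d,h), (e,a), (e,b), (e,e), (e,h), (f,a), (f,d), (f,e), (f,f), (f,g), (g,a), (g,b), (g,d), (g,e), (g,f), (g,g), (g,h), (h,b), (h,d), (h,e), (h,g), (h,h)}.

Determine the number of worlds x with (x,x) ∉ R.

0

R is reflexive; there are no such worlds.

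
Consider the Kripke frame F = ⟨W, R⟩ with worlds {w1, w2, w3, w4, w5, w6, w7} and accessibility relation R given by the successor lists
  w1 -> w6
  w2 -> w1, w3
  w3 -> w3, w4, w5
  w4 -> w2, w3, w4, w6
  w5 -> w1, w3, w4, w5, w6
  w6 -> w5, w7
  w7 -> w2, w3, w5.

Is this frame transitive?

No

Transitive: no — w1 R w6 and w6 R w5, but not w1 R w5.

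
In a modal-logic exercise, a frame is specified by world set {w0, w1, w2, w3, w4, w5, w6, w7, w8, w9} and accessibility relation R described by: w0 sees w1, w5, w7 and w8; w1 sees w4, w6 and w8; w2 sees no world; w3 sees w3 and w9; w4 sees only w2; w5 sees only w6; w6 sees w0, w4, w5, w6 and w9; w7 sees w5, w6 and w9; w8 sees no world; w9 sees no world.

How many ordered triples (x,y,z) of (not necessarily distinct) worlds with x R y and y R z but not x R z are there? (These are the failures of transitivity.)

Enumerating: (w0,w1,w4), (w0,w1,w6), (w0,w5,w6), (w0,w7,w6), (w0,w7,w9), (w1,w4,w2), (w1,w6,w0), (w1,w6,w5), (w1,w6,w9), (w5,w6,w0), (w5,w6,w4), (w5,w6,w5), … and 7 more.
Total: 19.

19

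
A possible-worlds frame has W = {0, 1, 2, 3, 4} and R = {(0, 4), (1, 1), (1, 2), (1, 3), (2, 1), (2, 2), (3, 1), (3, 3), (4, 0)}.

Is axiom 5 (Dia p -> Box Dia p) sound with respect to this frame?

No

The schema 5 characterises exactly the Euclidean frames.
Euclidean: no — 1 R 2 and 1 R 3, but not 2 R 3.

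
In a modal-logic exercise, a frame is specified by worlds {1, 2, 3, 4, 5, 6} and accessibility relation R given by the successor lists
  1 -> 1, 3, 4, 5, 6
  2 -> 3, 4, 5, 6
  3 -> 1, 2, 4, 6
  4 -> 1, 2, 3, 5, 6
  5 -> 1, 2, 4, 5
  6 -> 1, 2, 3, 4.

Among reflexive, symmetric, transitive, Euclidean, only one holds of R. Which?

symmetric

Reflexive: no — 2 is not related to itself.
Symmetric: yes — every pair in R has its reverse in R.
Transitive: no — 1 R 3 and 3 R 2, but not 1 R 2.
Euclidean: no — 1 R 3 and 1 R 5, but not 3 R 5.
Only symmetric holds.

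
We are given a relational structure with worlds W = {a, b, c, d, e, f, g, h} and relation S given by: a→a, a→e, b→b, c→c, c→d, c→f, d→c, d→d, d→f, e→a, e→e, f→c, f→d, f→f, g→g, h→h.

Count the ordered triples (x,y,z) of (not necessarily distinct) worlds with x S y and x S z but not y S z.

0

S is Euclidean; there are no such tuples.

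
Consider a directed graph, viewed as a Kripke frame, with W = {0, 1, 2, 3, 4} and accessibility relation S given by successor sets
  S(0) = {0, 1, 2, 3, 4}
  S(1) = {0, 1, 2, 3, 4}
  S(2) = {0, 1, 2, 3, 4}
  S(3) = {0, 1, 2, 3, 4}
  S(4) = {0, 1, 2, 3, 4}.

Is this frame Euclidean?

Yes

Euclidean: yes — any two successors of a common world are S-related.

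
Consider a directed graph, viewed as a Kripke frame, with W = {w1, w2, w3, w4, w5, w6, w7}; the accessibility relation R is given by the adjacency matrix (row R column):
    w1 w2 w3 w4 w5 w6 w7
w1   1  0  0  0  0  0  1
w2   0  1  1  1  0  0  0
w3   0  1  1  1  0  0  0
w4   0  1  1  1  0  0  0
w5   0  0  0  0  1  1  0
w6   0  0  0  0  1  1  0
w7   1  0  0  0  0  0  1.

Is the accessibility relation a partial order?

No

Reflexive: yes — every world is R-related to itself.
Transitive: yes — every two-step R-path is closed by a direct edge.
Antisymmetric: no — w1 R w7 and w7 R w1 with w1 ≠ w7.
So R is not a partial order.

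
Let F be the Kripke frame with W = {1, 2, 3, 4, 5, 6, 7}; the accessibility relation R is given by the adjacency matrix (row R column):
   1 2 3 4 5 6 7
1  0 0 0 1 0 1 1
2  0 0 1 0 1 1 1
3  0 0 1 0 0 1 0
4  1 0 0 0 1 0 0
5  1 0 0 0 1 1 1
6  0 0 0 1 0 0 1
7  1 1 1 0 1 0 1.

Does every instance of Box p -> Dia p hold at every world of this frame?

The schema D characterises exactly the serial frames.
Serial: yes — every world has a successor (e.g. 1 R 4).

Yes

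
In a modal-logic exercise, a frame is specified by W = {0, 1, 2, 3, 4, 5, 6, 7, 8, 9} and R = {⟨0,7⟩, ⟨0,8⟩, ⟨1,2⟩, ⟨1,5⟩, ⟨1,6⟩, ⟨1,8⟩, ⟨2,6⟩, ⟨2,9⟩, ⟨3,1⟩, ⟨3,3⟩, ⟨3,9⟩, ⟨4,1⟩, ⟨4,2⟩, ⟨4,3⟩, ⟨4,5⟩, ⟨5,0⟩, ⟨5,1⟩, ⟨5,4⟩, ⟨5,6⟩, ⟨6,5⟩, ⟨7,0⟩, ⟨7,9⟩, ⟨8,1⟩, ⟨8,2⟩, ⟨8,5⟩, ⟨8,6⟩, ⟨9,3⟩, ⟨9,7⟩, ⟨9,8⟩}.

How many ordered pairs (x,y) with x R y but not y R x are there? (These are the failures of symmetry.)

14

Enumerating: (0,8), (1,2), (1,6), (2,6), (2,9), (3,1), (4,1), (4,2), (4,3), (5,0), (8,2), (8,5), (8,6), (9,8).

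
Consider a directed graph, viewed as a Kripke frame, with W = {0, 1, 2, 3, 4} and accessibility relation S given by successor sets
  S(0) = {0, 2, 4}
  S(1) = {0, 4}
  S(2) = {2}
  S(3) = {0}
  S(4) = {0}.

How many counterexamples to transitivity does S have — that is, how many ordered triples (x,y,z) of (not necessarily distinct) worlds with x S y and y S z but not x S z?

5

Enumerating: (1,0,2), (3,0,2), (3,0,4), (4,0,2), (4,0,4).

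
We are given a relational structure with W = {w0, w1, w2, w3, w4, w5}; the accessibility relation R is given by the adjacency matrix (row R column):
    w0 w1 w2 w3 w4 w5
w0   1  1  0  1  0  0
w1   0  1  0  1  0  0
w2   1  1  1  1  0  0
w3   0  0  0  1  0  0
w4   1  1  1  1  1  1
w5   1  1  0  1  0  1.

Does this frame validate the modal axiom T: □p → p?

Yes

Axiom T corresponds to the accessibility relation being reflexive.
Reflexive: yes — every world is R-related to itself.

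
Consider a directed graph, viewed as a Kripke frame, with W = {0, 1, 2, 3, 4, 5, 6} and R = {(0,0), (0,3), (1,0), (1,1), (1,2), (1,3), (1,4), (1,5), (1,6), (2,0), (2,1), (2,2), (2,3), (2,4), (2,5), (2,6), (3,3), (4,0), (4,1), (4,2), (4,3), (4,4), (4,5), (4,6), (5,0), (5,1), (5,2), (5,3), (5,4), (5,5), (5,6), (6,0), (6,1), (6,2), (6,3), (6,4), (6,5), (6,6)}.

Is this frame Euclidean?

No

Euclidean: no — 1 R 0 and 1 R 2, but not 0 R 2.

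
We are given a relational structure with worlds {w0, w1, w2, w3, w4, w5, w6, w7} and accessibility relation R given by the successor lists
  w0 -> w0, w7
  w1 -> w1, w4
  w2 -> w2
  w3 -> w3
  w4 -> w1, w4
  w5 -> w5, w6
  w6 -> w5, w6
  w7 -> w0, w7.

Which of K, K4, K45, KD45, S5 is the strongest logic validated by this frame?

S5

Transitive (axiom 4): yes — every two-step R-path is closed by a direct edge.
Euclidean (axiom 5): yes — any two successors of a common world are R-related.
Serial (axiom D): yes — every world has a successor (e.g. w0 R w0).
Reflexive (axiom T): yes — every world is R-related to itself.
So F validates K, K4, K45, KD45, S5. The strongest is S5.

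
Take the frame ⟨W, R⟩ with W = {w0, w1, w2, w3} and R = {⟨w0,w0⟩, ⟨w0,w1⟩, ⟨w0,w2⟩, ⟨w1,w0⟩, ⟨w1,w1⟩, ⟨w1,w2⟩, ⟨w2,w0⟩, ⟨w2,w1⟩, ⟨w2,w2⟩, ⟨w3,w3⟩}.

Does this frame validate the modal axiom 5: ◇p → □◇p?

By correspondence theory, 5 is valid on a frame iff R is Euclidean.
Euclidean: yes — any two successors of a common world are R-related.

Yes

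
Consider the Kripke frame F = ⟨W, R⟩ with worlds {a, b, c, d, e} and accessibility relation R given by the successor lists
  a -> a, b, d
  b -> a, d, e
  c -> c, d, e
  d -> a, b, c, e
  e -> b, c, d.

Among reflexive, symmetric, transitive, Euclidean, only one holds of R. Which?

Reflexive: no — b is not related to itself.
Symmetric: yes — every pair in R has its reverse in R.
Transitive: no — a R b and b R e, but not a R e.
Euclidean: no — b R a and b R e, but not a R e.
Only symmetric holds.

symmetric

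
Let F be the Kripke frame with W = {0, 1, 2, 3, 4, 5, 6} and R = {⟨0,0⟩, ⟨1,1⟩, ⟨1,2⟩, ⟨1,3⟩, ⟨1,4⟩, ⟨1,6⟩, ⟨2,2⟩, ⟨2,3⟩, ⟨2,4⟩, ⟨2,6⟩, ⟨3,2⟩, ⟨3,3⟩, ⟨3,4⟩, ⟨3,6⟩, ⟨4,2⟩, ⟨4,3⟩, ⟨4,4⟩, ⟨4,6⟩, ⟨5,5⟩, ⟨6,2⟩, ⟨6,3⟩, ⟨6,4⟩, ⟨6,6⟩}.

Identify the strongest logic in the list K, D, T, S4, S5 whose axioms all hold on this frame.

S4

Serial (axiom D): yes — every world has a successor (e.g. 0 R 0).
Reflexive (axiom T): yes — every world is R-related to itself.
Transitive (axiom 4): yes — every two-step R-path is closed by a direct edge.
Euclidean (axiom 5): no — 1 R 2 and 1 R 1, but not 2 R 1.
So F validates K, D, T, S4; S5 would additionally require R to be Euclidean. The strongest is S4.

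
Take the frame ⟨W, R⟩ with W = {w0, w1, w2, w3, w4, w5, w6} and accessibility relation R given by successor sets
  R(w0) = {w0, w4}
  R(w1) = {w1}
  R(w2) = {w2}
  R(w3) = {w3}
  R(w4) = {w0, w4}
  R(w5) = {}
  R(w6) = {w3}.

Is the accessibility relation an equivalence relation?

Reflexive: no — w5 is not related to itself.
Symmetric: no — w6 R w3 but not w3 R w6.
Transitive: yes — every two-step R-path is closed by a direct edge.
So R is not an equivalence relation.

No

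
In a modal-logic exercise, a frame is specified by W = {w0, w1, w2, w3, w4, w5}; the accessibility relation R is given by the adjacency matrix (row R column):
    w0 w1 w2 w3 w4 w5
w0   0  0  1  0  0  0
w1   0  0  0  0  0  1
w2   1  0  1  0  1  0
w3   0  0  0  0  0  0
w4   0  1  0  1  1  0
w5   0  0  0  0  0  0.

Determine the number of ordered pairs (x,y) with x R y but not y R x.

4

Enumerating: (w1,w5), (w2,w4), (w4,w1), (w4,w3).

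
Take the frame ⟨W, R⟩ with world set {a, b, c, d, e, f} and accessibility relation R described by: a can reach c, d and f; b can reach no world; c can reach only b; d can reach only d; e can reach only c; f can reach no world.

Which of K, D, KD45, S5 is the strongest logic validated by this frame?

Serial (axiom D): no — b has no R-successor.
Euclidean (axiom 5): no — a R c and a R d, but not c R d.
Transitive (axiom 4): no — a R c and c R b, but not a R b.
Reflexive (axiom T): no — a is not related to itself.
So F validates K; D would additionally require R to be serial. The strongest is K.

K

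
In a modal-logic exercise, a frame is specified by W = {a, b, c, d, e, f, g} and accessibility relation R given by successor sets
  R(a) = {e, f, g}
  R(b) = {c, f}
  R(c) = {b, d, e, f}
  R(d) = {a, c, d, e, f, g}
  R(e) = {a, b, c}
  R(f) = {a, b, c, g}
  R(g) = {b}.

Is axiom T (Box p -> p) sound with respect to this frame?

No

The schema T characterises exactly the reflexive frames.
Reflexive: no — a is not related to itself.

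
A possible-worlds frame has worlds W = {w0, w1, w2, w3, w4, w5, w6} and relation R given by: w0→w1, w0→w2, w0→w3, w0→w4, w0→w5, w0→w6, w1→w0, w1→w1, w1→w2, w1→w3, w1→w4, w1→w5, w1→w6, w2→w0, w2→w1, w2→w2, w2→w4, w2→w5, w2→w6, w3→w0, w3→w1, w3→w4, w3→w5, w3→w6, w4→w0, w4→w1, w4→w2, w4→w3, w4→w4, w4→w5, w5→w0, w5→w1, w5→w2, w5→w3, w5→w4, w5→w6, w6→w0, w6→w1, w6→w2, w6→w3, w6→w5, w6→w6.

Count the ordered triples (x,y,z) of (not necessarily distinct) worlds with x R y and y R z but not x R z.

Enumerating: (w0,w1,w0), (w0,w2,w0), (w0,w3,w0), (w0,w4,w0), (w0,w5,w0), (w0,w6,w0), (w2,w0,w3), (w2,w1,w3), (w2,w4,w3), (w2,w5,w3), (w2,w6,w3), (w3,w0,w2), … and 25 more.
Total: 37.

37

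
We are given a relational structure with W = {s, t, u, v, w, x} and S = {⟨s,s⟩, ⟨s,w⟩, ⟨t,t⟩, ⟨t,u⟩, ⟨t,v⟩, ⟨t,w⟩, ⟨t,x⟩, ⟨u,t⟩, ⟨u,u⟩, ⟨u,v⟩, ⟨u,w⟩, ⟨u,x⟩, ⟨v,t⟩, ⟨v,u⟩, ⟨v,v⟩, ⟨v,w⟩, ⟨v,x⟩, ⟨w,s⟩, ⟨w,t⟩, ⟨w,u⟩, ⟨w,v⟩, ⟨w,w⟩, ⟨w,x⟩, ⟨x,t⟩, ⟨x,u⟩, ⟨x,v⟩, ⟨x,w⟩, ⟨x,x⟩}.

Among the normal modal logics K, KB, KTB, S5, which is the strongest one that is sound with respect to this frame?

Symmetric (axiom B): yes — every pair in S has its reverse in S.
Reflexive (axiom T): yes — every world is S-related to itself.
Euclidean (axiom 5): no — w S s and w S t, but not s S t.
So F validates K, KB, KTB; S5 would additionally require S to be Euclidean. The strongest is KTB.

KTB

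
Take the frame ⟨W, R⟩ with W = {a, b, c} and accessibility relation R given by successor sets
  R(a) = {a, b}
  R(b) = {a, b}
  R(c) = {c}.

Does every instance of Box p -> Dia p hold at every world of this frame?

Yes

The schema D characterises exactly the serial frames.
Serial: yes — every world has a successor (e.g. a R a).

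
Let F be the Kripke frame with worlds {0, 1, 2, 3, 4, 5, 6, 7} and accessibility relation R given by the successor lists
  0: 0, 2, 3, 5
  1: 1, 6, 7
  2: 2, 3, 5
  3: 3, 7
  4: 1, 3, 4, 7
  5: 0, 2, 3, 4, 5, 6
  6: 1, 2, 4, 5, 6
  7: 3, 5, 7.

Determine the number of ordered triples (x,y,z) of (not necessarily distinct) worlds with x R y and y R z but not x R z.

Enumerating: (0,3,7), (0,5,4), (0,5,6), (1,6,2), (1,6,4), (1,6,5), (1,7,3), (1,7,5), (2,3,7), (2,5,0), (2,5,4), (2,5,6), … and 17 more.
Total: 29.

29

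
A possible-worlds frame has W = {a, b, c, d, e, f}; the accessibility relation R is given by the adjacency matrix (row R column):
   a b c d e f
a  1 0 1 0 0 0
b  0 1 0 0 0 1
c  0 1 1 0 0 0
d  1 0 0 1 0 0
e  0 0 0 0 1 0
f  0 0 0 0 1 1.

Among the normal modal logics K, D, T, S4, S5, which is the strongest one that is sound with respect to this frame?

T

Serial (axiom D): yes — every world has a successor (e.g. a R a).
Reflexive (axiom T): yes — every world is R-related to itself.
Transitive (axiom 4): no — a R c and c R b, but not a R b.
Euclidean (axiom 5): no — a R c and a R a, but not c R a.
So F validates K, D, T; S4 would additionally require R to be transitive. The strongest is T.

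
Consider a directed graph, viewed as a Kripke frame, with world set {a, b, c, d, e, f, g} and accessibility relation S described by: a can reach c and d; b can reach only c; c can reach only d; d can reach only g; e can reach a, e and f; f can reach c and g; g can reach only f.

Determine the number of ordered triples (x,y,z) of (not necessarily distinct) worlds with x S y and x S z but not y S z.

17

Enumerating: (a,c,c), (a,d,c), (a,d,d), (b,c,c), (c,d,d), (d,g,g), (e,a,a), (e,a,e), (e,a,f), (e,f,a), (e,f,e), (e,f,f), (f,c,c), (f,c,g), (f,g,c), (f,g,g), (g,f,f).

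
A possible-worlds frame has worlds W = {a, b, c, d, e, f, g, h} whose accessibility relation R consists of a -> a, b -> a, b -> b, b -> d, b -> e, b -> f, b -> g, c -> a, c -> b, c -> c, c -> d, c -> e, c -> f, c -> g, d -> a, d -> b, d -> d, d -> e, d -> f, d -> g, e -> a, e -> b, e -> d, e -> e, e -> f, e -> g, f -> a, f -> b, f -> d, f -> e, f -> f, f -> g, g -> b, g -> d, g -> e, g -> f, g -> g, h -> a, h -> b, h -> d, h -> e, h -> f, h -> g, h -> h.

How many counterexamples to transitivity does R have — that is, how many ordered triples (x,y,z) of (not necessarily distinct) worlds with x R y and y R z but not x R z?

4

Enumerating: (g,b,a), (g,d,a), (g,e,a), (g,f,a).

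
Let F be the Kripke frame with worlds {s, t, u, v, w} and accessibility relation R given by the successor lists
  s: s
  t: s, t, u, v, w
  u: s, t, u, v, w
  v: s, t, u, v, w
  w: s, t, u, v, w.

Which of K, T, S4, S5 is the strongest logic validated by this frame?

S4

Reflexive (axiom T): yes — every world is R-related to itself.
Transitive (axiom 4): yes — every two-step R-path is closed by a direct edge.
Euclidean (axiom 5): no — t R s and t R u, but not s R u.
So F validates K, T, S4; S5 would additionally require R to be Euclidean. The strongest is S4.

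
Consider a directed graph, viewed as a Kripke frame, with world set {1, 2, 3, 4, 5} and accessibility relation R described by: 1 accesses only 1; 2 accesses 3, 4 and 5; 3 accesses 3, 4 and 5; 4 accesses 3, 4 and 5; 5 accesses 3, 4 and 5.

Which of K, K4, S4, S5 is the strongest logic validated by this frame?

K4

Transitive (axiom 4): yes — every two-step R-path is closed by a direct edge.
Reflexive (axiom T): no — 2 is not related to itself.
Euclidean (axiom 5): yes — any two successors of a common world are R-related.
So F validates K, K4; S4 would additionally require R to be reflexive. The strongest is K4.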